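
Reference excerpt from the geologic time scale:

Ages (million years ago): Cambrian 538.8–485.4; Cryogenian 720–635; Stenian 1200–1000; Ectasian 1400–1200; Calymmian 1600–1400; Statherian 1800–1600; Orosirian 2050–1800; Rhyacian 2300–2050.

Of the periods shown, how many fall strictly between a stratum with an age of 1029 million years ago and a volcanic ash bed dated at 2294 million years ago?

4

The older date is 2294 Ma and the younger is 1029 Ma.
Periods with start < 2294 and end > 1029 Ma: Orosirian (2050–1800), Statherian (1800–1600), Calymmian (1600–1400), Ectasian (1400–1200).
That is 4 complete periods.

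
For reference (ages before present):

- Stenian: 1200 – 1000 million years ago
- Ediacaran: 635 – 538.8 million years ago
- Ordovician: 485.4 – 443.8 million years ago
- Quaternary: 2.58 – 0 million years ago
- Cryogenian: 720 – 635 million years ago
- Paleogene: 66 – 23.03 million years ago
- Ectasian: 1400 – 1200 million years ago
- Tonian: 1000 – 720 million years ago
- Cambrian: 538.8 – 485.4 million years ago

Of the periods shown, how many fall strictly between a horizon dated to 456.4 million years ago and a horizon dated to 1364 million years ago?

1364 Ma sits inside the Ectasian (1400–1200) and 456.4 Ma inside the Ordovician (485.4–443.8); neither of those is wholly between the two dates.
The listed periods lying completely between them are Stenian, Tonian, Cryogenian, Ediacaran, Cambrian — 5 in all.

5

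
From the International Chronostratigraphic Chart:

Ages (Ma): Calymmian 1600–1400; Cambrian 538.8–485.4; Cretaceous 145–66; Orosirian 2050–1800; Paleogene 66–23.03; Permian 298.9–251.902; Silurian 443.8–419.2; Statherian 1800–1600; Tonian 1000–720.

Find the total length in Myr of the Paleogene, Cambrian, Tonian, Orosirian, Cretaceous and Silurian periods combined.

729.97 million years

Each duration: Paleogene = 42.97; Cambrian = 53.4; Tonian = 280; Orosirian = 250; Cretaceous = 79; Silurian = 24.6.
Sum: 42.97 + 53.4 + 280 + 250 + 79 + 24.6 = 729.97 Myr.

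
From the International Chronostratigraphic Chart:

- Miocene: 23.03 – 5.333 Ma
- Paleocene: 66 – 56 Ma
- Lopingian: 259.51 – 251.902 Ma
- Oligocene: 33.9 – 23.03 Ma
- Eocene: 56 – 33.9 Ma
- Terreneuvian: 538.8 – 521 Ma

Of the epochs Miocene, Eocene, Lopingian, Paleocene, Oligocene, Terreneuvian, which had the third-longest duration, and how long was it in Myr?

Miocene, 17.697 million years

Start − end for each: Miocene 23.03 − 5.333 = 17.697; Eocene 56 − 33.9 = 22.1; Lopingian 259.51 − 251.902 = 7.608; Paleocene 66 − 56 = 10; Oligocene 33.9 − 23.03 = 10.87; Terreneuvian 538.8 − 521 = 17.8.
Ranking these from longest: Eocene > Terreneuvian > Miocene > Oligocene > Paleocene > Lopingian.
Position 3 in that ranking is Miocene, which lasted 17.697 Myr.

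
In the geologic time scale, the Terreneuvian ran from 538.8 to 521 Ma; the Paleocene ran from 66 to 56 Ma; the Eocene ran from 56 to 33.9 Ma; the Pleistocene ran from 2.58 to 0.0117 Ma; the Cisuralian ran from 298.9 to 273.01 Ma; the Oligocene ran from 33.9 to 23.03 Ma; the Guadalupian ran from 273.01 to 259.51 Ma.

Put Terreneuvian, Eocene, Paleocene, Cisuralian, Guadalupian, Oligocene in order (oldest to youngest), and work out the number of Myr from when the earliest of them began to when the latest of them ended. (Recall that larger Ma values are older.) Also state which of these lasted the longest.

From the excerpt: Terreneuvian 538.8–521; Eocene 56–33.9; Paleocene 66–56; Cisuralian 298.9–273.01; Guadalupian 273.01–259.51; Oligocene 33.9–23.03 (Ma).
Larger Ma is earlier, so the oldest is Terreneuvian and the youngest is Oligocene; oldest to youngest: Terreneuvian, Cisuralian, Guadalupian, Paleocene, Eocene, Oligocene.
Oldest start 538.8 minus youngest end 23.03 gives 515.77 Myr overall.
Individual lengths (start − end): Paleocene 10; Terreneuvian 17.8; Cisuralian 25.89; Oligocene 10.87; Eocene 22.1; Guadalupian 13.5. The largest is Cisuralian at 25.89 Myr.

Terreneuvian → Cisuralian → Guadalupian → Paleocene → Eocene → Oligocene; total span 515.77 Myr; longest is Cisuralian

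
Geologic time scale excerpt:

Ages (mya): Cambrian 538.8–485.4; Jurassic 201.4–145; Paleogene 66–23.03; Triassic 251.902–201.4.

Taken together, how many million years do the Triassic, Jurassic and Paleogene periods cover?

Each duration: Triassic = 50.502; Jurassic = 56.4; Paleogene = 42.97.
Sum: 50.502 + 56.4 + 42.97 = 149.872 Myr.

149.872 million years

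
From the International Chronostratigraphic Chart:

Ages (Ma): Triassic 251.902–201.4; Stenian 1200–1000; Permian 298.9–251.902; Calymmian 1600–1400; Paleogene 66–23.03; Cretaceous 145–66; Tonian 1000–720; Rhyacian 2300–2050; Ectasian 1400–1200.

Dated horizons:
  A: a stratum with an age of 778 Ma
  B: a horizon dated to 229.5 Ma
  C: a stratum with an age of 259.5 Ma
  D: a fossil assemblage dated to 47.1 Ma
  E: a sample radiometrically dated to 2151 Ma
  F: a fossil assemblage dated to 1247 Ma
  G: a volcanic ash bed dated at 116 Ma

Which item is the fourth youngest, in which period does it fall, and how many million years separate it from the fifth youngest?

C, in the Permian; 518.5 million years to A

Smaller Ma means younger, so youngest first: D 47.1 < G 116 < B 229.5 < C 259.5 < A 778 < F 1247 < E 2151.
Counting 4 along gives C (259.5 Ma); the excerpt puts that inside the Permian, 298.9–251.902 Ma.
Next in line is A (778 Ma), and 778 − 259.5 = 518.5 Myr.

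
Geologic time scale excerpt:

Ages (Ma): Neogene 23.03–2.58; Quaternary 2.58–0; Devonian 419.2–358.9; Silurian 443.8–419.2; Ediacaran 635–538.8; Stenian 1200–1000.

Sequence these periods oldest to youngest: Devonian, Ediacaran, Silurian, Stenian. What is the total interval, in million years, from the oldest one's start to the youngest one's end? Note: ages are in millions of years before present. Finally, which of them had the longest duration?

Start ages (Ma): Stenian 1200, Ediacaran 635, Silurian 443.8, Devonian 419.2.
Ordered oldest to youngest: Stenian, Ediacaran, Silurian, Devonian.
Span = 1200 − 358.9 = 841.1 Myr.
Durations: Silurian 24.6, Ediacaran 96.2, Stenian 200, Devonian 60.3 → longest is Stenian (200 Myr).

Stenian, Ediacaran, Silurian, Devonian; total span 841.1 Myr; longest is Stenian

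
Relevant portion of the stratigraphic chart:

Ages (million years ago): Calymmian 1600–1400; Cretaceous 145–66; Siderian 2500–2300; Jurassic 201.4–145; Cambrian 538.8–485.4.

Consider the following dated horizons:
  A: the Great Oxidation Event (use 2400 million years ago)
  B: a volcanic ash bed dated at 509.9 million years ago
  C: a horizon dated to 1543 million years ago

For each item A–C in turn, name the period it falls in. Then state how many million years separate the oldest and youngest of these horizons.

A — Siderian; B — Cambrian; C — Calymmian; span 1890.1 million years

Match each age against the start–end ranges in the excerpt: A = 2400 Ma → Siderian (2500–2300); B = 509.9 Ma → Cambrian (538.8–485.4); C = 1543 Ma → Calymmian (1600–1400).
The largest age is 2400 Ma and the smallest is 509.9 Ma; their difference is 1890.1 Myr.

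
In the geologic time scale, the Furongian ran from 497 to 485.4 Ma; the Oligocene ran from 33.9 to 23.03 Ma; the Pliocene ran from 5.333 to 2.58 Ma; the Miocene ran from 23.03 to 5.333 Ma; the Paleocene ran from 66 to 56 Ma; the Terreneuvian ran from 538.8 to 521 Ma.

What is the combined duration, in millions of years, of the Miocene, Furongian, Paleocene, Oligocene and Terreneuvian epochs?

67.967 million years

Duration is start − end for each: (23.03 − 5.333) + (497 − 485.4) + (66 − 56) + (33.9 − 23.03) + (538.8 − 521).
That is 17.697 + 11.6 + 10 + 10.87 + 17.8, which totals 67.967 million years.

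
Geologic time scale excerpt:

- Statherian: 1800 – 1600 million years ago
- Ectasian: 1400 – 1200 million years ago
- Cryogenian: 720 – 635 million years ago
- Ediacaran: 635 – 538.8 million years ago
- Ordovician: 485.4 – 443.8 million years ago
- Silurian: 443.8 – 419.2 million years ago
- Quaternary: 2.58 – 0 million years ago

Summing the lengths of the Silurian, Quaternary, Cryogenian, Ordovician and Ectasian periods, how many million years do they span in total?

Duration is start − end for each: (443.8 − 419.2) + (2.58 − 0) + (720 − 635) + (485.4 − 443.8) + (1400 − 1200).
That is 24.6 + 2.58 + 85 + 41.6 + 200, which totals 353.78 million years.

353.78 million years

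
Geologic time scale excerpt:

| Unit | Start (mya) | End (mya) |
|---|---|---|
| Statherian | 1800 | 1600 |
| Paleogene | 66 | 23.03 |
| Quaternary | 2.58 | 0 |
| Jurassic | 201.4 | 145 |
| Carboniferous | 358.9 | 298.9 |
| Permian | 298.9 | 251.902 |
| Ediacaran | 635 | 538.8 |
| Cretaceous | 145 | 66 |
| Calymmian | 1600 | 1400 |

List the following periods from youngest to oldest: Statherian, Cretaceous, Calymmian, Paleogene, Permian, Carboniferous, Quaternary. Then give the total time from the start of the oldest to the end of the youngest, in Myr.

Quaternary, Paleogene, Cretaceous, Permian, Carboniferous, Calymmian, Statherian; total span 1800 Myr

Start ages (Ma): Statherian 1800, Calymmian 1600, Carboniferous 358.9, Permian 298.9, Cretaceous 145, Paleogene 66, Quaternary 2.58.
Ordered youngest to oldest: Quaternary, Paleogene, Cretaceous, Permian, Carboniferous, Calymmian, Statherian.
Span = 1800 − 0 = 1800 Myr.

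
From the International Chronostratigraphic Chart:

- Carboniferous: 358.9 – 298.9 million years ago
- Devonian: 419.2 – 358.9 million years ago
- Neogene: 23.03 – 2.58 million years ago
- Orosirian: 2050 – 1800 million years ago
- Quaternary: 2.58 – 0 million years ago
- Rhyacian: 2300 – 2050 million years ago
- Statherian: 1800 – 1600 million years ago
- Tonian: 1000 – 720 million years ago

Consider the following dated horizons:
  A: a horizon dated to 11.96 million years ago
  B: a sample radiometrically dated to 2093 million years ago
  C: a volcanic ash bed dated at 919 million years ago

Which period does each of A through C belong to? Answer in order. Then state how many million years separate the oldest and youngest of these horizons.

A — Neogene; B — Rhyacian; C — Tonian; span 2081.04 million years

Match each age against the start–end ranges in the excerpt: A = 11.96 Ma → Neogene (23.03–2.58); B = 2093 Ma → Rhyacian (2300–2050); C = 919 Ma → Tonian (1000–720).
The largest age is 2093 Ma and the smallest is 11.96 Ma; their difference is 2081.04 Myr.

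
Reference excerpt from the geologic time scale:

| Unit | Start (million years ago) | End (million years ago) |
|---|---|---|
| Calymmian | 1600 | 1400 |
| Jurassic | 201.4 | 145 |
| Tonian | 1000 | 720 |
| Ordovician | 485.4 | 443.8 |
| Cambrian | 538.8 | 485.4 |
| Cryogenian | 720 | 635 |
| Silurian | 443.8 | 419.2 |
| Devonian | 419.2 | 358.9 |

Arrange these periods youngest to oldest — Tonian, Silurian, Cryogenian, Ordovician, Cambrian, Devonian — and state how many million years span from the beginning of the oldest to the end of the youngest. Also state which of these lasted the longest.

From the excerpt: Tonian 1000–720; Silurian 443.8–419.2; Cryogenian 720–635; Ordovician 485.4–443.8; Cambrian 538.8–485.4; Devonian 419.2–358.9 (Ma).
Larger Ma is earlier, so the oldest is Tonian and the youngest is Devonian; youngest to oldest: Devonian, Silurian, Ordovician, Cambrian, Cryogenian, Tonian.
Oldest start 1000 minus youngest end 358.9 gives 641.1 Myr overall.
Individual lengths (start − end): Silurian 24.6; Cambrian 53.4; Devonian 60.3; Ordovician 41.6; Cryogenian 85; Tonian 280. The largest is Tonian at 280 Myr.

Devonian, Silurian, Ordovician, Cambrian, Cryogenian, Tonian; total span 641.1 Myr; longest is Tonian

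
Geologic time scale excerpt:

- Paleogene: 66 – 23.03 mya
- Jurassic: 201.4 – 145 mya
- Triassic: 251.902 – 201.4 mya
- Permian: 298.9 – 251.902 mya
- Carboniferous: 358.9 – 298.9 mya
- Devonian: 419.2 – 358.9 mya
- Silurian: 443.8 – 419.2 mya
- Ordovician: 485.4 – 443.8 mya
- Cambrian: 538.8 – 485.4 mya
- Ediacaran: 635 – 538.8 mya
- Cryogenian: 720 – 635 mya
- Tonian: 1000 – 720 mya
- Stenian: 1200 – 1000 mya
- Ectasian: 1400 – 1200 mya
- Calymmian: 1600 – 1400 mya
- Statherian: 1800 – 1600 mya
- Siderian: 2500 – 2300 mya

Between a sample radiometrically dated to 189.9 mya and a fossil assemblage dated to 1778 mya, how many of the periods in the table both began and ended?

The older date is 1778 Ma and the younger is 189.9 Ma.
Periods with start < 1778 and end > 189.9 Ma: Calymmian (1600–1400), Ectasian (1400–1200), Stenian (1200–1000), Tonian (1000–720), Cryogenian (720–635), Ediacaran (635–538.8), Cambrian (538.8–485.4), Ordovician (485.4–443.8), Silurian (443.8–419.2), Devonian (419.2–358.9), Carboniferous (358.9–298.9), Permian (298.9–251.902), Triassic (251.902–201.4).
That is 13 complete periods.

13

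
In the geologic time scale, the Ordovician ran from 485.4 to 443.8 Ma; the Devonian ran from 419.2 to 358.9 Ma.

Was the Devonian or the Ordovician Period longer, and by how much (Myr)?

Devonian, by 18.7 million years

Devonian: 419.2 − 358.9 = 60.3 Myr.
Ordovician: 485.4 − 443.8 = 41.6 Myr.
Difference: 60.3 − 41.6 = 18.7 Myr, so the Devonian was longer.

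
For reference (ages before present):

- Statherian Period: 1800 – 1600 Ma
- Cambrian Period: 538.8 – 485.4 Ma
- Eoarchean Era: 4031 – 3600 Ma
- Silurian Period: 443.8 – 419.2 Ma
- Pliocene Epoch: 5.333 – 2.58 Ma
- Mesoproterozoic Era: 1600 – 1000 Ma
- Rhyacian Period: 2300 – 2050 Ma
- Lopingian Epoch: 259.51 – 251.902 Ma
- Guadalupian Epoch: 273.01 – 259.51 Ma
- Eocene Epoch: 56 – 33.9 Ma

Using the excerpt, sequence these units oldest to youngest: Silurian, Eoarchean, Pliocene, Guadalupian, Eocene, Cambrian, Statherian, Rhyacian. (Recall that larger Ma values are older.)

Eoarchean, Rhyacian, Statherian, Cambrian, Silurian, Guadalupian, Eocene, Pliocene

Sorting by start age (descending Ma, since larger Ma = older): Eoarchean began 4031, Rhyacian began 2300, Statherian began 1800, Cambrian began 538.8, Silurian began 443.8, Guadalupian began 273.01, Eocene began 56, Pliocene began 5.333.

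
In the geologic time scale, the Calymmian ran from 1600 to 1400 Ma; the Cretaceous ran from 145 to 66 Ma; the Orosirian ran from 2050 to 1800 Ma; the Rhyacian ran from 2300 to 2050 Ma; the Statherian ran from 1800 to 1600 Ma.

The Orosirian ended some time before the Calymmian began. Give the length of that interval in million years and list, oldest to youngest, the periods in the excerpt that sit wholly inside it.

The Orosirian closes at 1800 Ma and the Calymmian opens at 1600 Ma, so the interval is 1800 − 1600 = 200 Myr.
A period fits inside if it starts at or after 1800 Ma and ends at or before 1600 Ma; oldest first that gives Statherian.

200 million years; Statherian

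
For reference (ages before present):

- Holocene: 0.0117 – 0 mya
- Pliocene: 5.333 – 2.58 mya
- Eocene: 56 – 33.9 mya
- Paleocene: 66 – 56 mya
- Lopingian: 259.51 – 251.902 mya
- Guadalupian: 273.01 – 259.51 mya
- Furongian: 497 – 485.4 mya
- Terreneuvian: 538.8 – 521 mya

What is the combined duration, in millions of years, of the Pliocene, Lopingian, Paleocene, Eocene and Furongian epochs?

Each duration: Pliocene = 2.753; Lopingian = 7.608; Paleocene = 10; Eocene = 22.1; Furongian = 11.6.
Sum: 2.753 + 7.608 + 10 + 22.1 + 11.6 = 54.061 Myr.

54.061 million years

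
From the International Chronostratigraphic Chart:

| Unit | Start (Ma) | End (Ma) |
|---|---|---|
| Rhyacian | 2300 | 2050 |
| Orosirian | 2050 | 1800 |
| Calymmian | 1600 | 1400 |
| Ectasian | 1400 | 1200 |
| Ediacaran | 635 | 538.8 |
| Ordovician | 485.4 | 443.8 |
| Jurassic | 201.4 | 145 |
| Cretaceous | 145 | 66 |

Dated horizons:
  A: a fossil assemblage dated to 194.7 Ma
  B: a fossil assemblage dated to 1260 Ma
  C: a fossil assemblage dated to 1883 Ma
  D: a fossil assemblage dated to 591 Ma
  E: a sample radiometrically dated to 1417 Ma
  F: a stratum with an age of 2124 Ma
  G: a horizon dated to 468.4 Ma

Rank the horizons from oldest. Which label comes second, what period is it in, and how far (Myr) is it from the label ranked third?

C, in the Orosirian; 466 million years to E

Sorted oldest-first by Ma: F (2124), C (1883), E (1417), B (1260), D (591), G (468.4), A (194.7).
The second oldest is C at 1883 Ma, which lies in 2050–1800 Ma: the Orosirian.
The third oldest is E at 1417 Ma; separation = |1883 − 1417| = 466 Myr.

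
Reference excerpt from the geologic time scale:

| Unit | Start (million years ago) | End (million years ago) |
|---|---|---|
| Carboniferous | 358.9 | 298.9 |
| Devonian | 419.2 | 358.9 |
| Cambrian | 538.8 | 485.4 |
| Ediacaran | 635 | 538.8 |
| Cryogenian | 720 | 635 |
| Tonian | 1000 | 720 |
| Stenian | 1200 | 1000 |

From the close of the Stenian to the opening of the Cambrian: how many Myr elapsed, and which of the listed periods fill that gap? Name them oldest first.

461.2 million years; Tonian, Cryogenian, Ediacaran

The Stenian closes at 1000 Ma and the Cambrian opens at 538.8 Ma, so the interval is 1000 − 538.8 = 461.2 Myr.
A period fits inside if it starts at or after 1000 Ma and ends at or before 538.8 Ma; oldest first that gives Tonian, Cryogenian, Ediacaran.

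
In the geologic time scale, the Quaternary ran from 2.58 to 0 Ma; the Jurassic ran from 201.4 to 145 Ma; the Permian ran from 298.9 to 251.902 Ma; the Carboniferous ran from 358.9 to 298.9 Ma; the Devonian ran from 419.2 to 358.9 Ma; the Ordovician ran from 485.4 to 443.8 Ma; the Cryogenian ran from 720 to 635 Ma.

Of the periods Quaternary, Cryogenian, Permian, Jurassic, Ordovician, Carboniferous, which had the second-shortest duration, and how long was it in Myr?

Ordovician, 41.6 million years

Durations: Quaternary 2.58; Cryogenian 85; Permian 46.998; Jurassic 56.4; Ordovician 41.6; Carboniferous 60 Myr.
Sorted shortest-first: Quaternary (2.58), Ordovician (41.6), Permian (46.998), Jurassic (56.4), Carboniferous (60), Cryogenian (85).
The second shortest is Ordovician at 41.6 Myr.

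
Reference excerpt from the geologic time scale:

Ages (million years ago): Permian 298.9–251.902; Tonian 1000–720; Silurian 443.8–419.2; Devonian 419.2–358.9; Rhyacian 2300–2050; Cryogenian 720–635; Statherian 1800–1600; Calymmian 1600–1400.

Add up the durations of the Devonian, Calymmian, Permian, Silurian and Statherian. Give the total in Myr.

531.898 million years

Each duration: Devonian = 60.3; Calymmian = 200; Permian = 46.998; Silurian = 24.6; Statherian = 200.
Sum: 60.3 + 200 + 46.998 + 24.6 + 200 = 531.898 Myr.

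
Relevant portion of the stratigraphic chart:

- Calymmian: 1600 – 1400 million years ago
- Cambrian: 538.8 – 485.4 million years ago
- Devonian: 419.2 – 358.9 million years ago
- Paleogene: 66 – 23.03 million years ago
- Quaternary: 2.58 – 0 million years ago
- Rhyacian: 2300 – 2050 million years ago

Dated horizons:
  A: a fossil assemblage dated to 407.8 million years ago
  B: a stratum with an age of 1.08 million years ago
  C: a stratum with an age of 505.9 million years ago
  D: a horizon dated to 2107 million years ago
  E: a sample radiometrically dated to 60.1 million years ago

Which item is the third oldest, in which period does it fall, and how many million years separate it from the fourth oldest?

A, in the Devonian; 347.7 million years to E

Sorted oldest-first by Ma: D (2107), C (505.9), A (407.8), E (60.1), B (1.08).
The third oldest is A at 407.8 Ma, which lies in 419.2–358.9 Ma: the Devonian.
The fourth oldest is E at 60.1 Ma; separation = |407.8 − 60.1| = 347.7 Myr.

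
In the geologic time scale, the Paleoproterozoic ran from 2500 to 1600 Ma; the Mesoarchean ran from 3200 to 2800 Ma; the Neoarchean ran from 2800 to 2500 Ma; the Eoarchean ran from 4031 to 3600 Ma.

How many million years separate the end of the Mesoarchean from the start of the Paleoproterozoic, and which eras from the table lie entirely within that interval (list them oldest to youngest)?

300 million years; Neoarchean

End of Mesoarchean = 2800 Ma; start of Paleoproterozoic = 2500 Ma.
Gap = 2800 − 2500 = 300 Myr.
Eras wholly inside 2800–2500 Ma: Neoarchean (2800–2500).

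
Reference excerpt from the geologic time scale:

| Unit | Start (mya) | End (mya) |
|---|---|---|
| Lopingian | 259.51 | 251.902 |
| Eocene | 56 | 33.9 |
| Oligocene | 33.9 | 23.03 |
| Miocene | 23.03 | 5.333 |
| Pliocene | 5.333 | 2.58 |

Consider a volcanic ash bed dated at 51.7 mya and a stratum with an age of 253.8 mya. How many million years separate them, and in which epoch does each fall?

202.1 million years apart; the first in the Eocene, the second in the Lopingian

Elapsed time: 253.8 − 51.7 = 202.1 Myr.
51.7 Ma lies within 56–33.9 Ma: Eocene.
253.8 Ma lies within 259.51–251.902 Ma: Lopingian.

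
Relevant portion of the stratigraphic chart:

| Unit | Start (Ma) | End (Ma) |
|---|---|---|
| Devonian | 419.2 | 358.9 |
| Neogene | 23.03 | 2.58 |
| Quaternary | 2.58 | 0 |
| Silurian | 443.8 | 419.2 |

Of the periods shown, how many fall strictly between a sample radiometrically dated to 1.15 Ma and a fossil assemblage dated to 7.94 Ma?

The older date is 7.94 Ma and the younger is 1.15 Ma.
No period both begins after 7.94 Ma and ends before 1.15 Ma, so the count is 0.

0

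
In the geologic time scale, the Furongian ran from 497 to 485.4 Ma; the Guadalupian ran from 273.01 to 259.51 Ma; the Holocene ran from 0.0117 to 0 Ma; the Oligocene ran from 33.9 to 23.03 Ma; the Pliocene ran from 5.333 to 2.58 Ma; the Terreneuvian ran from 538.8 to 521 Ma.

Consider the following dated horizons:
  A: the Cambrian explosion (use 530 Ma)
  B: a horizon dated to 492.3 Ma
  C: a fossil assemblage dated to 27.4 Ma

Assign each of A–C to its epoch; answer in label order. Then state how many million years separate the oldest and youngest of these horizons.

A — Terreneuvian; B — Furongian; C — Oligocene; span 502.6 million years

A: 530 Ma lies in 538.8–521 Ma, so Terreneuvian.
B: 492.3 Ma lies in 497–485.4 Ma, so Furongian.
C: 27.4 Ma lies in 33.9–23.03 Ma, so Oligocene.
Oldest = 530 Ma, youngest = 27.4 Ma → span 502.6 Myr.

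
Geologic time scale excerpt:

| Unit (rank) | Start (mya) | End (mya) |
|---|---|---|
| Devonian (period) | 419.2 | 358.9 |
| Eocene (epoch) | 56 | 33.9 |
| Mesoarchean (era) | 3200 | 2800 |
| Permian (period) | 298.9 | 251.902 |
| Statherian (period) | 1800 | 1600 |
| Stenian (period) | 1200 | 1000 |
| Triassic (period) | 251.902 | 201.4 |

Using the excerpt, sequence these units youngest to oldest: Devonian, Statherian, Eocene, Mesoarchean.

The oldest of these is Mesoarchean (starts 3200 Ma) and the youngest is Eocene (ends 33.9 Ma).
In between, by decreasing start age: Statherian (1800), Devonian (419.2).
Listing youngest first means reversing that sequence.

Eocene, then Devonian, then Statherian, then Mesoarchean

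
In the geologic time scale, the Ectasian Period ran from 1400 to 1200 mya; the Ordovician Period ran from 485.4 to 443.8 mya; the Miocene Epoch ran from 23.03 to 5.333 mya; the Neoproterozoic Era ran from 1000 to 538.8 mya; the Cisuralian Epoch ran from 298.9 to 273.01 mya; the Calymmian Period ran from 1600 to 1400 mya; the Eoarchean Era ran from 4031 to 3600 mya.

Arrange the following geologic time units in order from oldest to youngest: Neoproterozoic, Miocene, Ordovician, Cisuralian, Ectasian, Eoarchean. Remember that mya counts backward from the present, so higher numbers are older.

Eoarchean, then Ectasian, then Neoproterozoic, then Ordovician, then Cisuralian, then Miocene

Read off each span (Ma): Neoproterozoic 1000–538.8; Miocene 23.03–5.333; Ordovician 485.4–443.8; Cisuralian 298.9–273.01; Ectasian 1400–1200; Eoarchean 4031–3600.
Larger Ma is older, so oldest→youngest is Eoarchean, Ectasian, Neoproterozoic, Ordovician, Cisuralian, Miocene.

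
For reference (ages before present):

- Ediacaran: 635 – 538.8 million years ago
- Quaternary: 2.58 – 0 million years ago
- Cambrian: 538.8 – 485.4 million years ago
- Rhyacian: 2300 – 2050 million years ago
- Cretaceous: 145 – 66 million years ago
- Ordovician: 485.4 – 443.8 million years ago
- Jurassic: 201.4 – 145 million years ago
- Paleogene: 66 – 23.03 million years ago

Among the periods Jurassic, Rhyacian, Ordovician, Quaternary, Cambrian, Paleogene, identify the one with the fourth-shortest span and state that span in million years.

Durations: Jurassic 56.4; Rhyacian 250; Ordovician 41.6; Quaternary 2.58; Cambrian 53.4; Paleogene 42.97 Myr.
Sorted shortest-first: Quaternary (2.58), Ordovician (41.6), Paleogene (42.97), Cambrian (53.4), Jurassic (56.4), Rhyacian (250).
The fourth shortest is Cambrian at 53.4 Myr.

Cambrian, 53.4 million years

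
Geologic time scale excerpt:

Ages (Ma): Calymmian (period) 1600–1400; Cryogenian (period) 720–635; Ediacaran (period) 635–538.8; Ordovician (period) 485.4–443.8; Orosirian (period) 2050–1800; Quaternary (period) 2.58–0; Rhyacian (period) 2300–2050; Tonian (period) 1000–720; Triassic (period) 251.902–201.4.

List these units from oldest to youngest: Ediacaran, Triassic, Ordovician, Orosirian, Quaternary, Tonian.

Read off each span (Ma): Ediacaran 635–538.8; Triassic 251.902–201.4; Ordovician 485.4–443.8; Orosirian 2050–1800; Quaternary 2.58–0; Tonian 1000–720.
Larger Ma is older, so oldest→youngest is Orosirian, Tonian, Ediacaran, Ordovician, Triassic, Quaternary.

Orosirian, then Tonian, then Ediacaran, then Ordovician, then Triassic, then Quaternary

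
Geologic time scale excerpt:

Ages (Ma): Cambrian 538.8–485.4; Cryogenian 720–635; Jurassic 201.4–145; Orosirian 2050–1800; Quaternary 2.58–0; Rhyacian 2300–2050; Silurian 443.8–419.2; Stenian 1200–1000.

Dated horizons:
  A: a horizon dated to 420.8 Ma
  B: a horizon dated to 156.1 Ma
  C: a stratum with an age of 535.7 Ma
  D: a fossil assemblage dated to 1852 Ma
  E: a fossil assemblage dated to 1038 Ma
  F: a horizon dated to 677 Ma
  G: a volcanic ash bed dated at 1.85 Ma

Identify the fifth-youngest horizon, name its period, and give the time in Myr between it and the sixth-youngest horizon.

Sorted youngest-first by Ma: G (1.85), B (156.1), A (420.8), C (535.7), F (677), E (1038), D (1852).
The fifth youngest is F at 677 Ma, which lies in 720–635 Ma: the Cryogenian.
The sixth youngest is E at 1038 Ma; separation = |677 − 1038| = 361 Myr.

F, in the Cryogenian; 361 million years to E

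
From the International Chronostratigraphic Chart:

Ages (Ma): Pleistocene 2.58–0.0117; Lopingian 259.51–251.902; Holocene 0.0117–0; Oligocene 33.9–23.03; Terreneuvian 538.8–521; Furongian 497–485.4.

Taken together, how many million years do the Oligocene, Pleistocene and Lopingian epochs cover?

21.0463 million years

Each duration: Oligocene = 10.87; Pleistocene = 2.5683; Lopingian = 7.608.
Sum: 10.87 + 2.5683 + 7.608 = 21.0463 Myr.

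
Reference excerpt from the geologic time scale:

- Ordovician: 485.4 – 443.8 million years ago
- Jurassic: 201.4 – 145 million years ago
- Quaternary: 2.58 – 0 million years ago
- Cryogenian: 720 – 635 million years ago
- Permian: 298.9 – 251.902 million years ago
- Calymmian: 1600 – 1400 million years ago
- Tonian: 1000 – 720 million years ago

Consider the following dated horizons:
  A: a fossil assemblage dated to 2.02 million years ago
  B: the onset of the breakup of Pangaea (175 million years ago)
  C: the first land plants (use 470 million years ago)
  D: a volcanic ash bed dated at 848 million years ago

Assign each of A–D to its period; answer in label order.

Match each age against the start–end ranges in the excerpt: A = 2.02 Ma → Quaternary (2.58–0); B = 175 Ma → Jurassic (201.4–145); C = 470 Ma → Ordovician (485.4–443.8); D = 848 Ma → Tonian (1000–720).

A — Quaternary; B — Jurassic; C — Ordovician; D — Tonian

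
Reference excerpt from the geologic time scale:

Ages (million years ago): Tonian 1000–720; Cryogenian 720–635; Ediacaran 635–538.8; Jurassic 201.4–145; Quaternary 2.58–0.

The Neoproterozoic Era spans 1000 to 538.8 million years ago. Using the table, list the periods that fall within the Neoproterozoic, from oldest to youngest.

Periods with both bounds inside 1000–538.8 Ma: Tonian (1000–720), Cryogenian (720–635), Ediacaran (635–538.8).

Tonian, Cryogenian, Ediacaran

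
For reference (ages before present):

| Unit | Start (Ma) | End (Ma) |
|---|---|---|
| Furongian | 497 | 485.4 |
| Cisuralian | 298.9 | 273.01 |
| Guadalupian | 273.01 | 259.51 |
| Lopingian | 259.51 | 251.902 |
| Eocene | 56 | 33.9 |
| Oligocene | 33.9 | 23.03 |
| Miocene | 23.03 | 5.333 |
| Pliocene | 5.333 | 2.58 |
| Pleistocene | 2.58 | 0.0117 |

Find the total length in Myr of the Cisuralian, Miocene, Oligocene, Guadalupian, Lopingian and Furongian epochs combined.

Duration is start − end for each: (298.9 − 273.01) + (23.03 − 5.333) + (33.9 − 23.03) + (273.01 − 259.51) + (259.51 − 251.902) + (497 − 485.4).
That is 25.89 + 17.697 + 10.87 + 13.5 + 7.608 + 11.6, which totals 87.165 million years.

87.165 million years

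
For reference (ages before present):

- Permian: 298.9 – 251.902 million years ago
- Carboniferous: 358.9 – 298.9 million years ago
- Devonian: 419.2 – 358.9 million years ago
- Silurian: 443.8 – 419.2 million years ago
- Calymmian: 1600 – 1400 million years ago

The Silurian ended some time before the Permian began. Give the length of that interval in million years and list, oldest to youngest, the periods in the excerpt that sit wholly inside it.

The Silurian closes at 419.2 Ma and the Permian opens at 298.9 Ma, so the interval is 419.2 − 298.9 = 120.3 Myr.
A period fits inside if it starts at or after 419.2 Ma and ends at or before 298.9 Ma; oldest first that gives Devonian, Carboniferous.

120.3 million years; Devonian, Carboniferous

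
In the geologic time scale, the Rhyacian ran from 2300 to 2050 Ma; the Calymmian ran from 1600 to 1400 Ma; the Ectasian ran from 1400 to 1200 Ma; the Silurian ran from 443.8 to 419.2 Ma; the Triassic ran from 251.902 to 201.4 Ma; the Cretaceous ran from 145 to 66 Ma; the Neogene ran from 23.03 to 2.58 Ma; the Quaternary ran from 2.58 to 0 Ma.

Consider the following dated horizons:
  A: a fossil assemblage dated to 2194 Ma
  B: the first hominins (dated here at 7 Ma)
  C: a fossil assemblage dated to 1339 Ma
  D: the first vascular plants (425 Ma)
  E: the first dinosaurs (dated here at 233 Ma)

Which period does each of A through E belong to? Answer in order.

A — Rhyacian; B — Neogene; C — Ectasian; D — Silurian; E — Triassic

A: 2194 Ma lies in 2300–2050 Ma, so Rhyacian.
B: 7 Ma lies in 23.03–2.58 Ma, so Neogene.
C: 1339 Ma lies in 1400–1200 Ma, so Ectasian.
D: 425 Ma lies in 443.8–419.2 Ma, so Silurian.
E: 233 Ma lies in 251.902–201.4 Ma, so Triassic.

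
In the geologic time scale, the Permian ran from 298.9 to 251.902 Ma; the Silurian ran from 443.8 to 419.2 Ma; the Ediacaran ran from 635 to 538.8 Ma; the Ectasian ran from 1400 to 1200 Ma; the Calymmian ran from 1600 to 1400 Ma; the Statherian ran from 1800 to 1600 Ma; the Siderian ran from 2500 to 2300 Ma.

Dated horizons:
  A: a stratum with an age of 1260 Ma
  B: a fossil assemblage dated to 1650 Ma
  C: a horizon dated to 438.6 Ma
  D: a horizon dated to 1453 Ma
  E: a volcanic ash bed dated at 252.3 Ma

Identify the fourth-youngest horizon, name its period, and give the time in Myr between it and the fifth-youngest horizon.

Smaller Ma means younger, so youngest first: E 252.3 < C 438.6 < A 1260 < D 1453 < B 1650.
Counting 4 along gives D (1453 Ma); the excerpt puts that inside the Calymmian, 1600–1400 Ma.
Next in line is B (1650 Ma), and 1650 − 1453 = 197 Myr.

D, in the Calymmian; 197 million years to B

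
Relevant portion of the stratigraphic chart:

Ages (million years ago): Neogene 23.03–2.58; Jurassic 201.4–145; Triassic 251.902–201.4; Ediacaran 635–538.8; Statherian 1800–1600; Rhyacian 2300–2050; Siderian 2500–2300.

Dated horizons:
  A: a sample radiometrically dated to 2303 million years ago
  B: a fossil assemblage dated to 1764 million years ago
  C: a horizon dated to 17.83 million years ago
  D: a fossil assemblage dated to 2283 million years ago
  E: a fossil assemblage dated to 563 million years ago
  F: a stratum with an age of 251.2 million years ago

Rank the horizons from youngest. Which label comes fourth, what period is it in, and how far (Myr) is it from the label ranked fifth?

Sorted youngest-first by Ma: C (17.83), F (251.2), E (563), B (1764), D (2283), A (2303).
The fourth youngest is B at 1764 Ma, which lies in 1800–1600 Ma: the Statherian.
The fifth youngest is D at 2283 Ma; separation = |1764 − 2283| = 519 Myr.

B, in the Statherian; 519 million years to D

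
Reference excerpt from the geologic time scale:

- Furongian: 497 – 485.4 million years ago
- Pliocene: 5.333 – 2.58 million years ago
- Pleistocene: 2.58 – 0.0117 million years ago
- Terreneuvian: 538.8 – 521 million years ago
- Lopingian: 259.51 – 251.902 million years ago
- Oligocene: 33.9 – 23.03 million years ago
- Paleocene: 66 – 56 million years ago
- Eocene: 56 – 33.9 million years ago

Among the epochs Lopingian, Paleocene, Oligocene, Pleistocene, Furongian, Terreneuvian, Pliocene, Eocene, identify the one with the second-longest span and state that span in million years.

Durations: Lopingian 7.608; Paleocene 10; Oligocene 10.87; Pleistocene 2.5683; Furongian 11.6; Terreneuvian 17.8; Pliocene 2.753; Eocene 22.1 Myr.
Sorted longest-first: Eocene (22.1), Terreneuvian (17.8), Furongian (11.6), Oligocene (10.87), Paleocene (10), Lopingian (7.608), Pliocene (2.753), Pleistocene (2.5683).
The second longest is Terreneuvian at 17.8 Myr.

Terreneuvian, 17.8 million years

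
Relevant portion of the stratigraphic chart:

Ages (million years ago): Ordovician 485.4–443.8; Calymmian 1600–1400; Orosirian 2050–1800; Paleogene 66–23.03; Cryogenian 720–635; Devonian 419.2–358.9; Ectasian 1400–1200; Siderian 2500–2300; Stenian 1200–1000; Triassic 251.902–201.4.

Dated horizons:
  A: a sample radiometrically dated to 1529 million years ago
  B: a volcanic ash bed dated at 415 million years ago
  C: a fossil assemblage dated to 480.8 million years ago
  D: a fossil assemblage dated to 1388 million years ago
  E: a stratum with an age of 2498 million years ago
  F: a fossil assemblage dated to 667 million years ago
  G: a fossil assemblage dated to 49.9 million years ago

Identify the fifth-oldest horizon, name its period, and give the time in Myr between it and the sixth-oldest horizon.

C, in the Ordovician; 65.8 million years to B

Larger Ma means older, so oldest first: E 2498 > A 1529 > D 1388 > F 667 > C 480.8 > B 415 > G 49.9.
Counting 5 along gives C (480.8 Ma); the excerpt puts that inside the Ordovician, 485.4–443.8 Ma.
Next in line is B (415 Ma), and 480.8 − 415 = 65.8 Myr.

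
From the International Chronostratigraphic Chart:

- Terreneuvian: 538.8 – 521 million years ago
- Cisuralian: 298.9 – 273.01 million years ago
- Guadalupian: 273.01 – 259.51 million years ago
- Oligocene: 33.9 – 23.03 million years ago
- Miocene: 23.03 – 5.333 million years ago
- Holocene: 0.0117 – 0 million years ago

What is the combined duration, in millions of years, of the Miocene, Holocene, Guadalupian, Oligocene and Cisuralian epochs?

67.9687 million years

Duration is start − end for each: (23.03 − 5.333) + (0.0117 − 0) + (273.01 − 259.51) + (33.9 − 23.03) + (298.9 − 273.01).
That is 17.697 + 0.0117 + 13.5 + 10.87 + 25.89, which totals 67.9687 million years.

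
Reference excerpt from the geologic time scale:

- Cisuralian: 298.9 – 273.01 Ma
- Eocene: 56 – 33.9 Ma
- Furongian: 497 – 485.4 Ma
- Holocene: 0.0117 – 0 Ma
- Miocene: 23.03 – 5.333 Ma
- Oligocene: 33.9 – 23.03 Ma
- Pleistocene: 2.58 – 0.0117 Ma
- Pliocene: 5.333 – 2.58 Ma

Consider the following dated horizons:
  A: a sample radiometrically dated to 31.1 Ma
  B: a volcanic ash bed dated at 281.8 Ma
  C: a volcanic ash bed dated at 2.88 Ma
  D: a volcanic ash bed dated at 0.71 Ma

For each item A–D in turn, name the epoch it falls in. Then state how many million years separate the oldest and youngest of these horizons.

Match each age against the start–end ranges in the excerpt: A = 31.1 Ma → Oligocene (33.9–23.03); B = 281.8 Ma → Cisuralian (298.9–273.01); C = 2.88 Ma → Pliocene (5.333–2.58); D = 0.71 Ma → Pleistocene (2.58–0.0117).
The largest age is 281.8 Ma and the smallest is 0.71 Ma; their difference is 281.09 Myr.

A — Oligocene; B — Cisuralian; C — Pliocene; D — Pleistocene; span 281.09 million years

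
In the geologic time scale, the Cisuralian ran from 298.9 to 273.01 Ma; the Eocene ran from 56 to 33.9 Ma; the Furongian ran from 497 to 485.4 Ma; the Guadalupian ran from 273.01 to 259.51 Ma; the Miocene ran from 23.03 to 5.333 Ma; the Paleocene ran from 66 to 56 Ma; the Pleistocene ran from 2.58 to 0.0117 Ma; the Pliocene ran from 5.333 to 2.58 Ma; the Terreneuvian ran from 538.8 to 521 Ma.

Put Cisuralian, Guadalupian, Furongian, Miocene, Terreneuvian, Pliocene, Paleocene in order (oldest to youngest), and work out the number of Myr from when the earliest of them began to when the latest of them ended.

Start ages (Ma): Terreneuvian 538.8, Furongian 497, Cisuralian 298.9, Guadalupian 273.01, Paleocene 66, Miocene 23.03, Pliocene 5.333.
Ordered oldest to youngest: Terreneuvian, Furongian, Cisuralian, Guadalupian, Paleocene, Miocene, Pliocene.
Span = 538.8 − 2.58 = 536.22 Myr.

Terreneuvian, Furongian, Cisuralian, Guadalupian, Paleocene, Miocene, Pliocene; total span 536.22 Myr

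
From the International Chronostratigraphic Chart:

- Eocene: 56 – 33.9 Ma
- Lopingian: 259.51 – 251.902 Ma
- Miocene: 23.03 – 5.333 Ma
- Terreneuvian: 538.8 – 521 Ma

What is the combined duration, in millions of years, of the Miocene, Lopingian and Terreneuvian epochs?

Duration is start − end for each: (23.03 − 5.333) + (259.51 − 251.902) + (538.8 − 521).
That is 17.697 + 7.608 + 17.8, which totals 43.105 million years.

43.105 million years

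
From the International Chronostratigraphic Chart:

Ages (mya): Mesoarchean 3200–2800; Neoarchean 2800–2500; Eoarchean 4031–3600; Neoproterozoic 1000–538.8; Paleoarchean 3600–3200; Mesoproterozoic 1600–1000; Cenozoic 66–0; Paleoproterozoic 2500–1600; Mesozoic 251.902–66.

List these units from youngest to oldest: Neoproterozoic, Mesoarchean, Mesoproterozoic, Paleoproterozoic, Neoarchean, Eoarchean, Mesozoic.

Mesozoic, Neoproterozoic, Mesoproterozoic, Paleoproterozoic, Neoarchean, Mesoarchean, Eoarchean

The oldest of these is Eoarchean (starts 4031 Ma) and the youngest is Mesozoic (ends 66 Ma).
In between, by decreasing start age: Mesoarchean (3200), Neoarchean (2800), Paleoproterozoic (2500), Mesoproterozoic (1600), Neoproterozoic (1000).
Listing youngest first means reversing that sequence.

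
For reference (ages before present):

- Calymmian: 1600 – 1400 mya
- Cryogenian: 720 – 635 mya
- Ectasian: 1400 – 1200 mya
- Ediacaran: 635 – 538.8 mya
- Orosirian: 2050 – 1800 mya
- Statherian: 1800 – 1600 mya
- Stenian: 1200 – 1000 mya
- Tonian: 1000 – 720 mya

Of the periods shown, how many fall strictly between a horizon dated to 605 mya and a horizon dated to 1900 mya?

6

1900 Ma sits inside the Orosirian (2050–1800) and 605 Ma inside the Ediacaran (635–538.8); neither of those is wholly between the two dates.
The listed periods lying completely between them are Statherian, Calymmian, Ectasian, Stenian, Tonian, Cryogenian — 6 in all.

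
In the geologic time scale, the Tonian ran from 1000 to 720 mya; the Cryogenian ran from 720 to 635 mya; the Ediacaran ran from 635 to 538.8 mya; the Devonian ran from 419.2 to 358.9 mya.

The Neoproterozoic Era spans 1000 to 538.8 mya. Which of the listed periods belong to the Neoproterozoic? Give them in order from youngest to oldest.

Ediacaran, Cryogenian, Tonian

Periods with both bounds inside 1000–538.8 Ma: Ediacaran (635–538.8), Cryogenian (720–635), Tonian (1000–720).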